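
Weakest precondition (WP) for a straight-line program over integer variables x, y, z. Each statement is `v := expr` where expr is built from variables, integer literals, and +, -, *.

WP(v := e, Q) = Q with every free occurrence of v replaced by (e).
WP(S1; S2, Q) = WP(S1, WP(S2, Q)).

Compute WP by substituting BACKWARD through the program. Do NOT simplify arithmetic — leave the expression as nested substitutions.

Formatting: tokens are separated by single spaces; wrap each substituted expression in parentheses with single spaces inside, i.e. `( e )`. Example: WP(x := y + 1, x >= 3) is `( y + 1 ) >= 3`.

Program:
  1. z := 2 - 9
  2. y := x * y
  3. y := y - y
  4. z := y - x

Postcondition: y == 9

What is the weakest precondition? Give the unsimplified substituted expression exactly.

post: y == 9
stmt 4: z := y - x  -- replace 0 occurrence(s) of z with (y - x)
  => y == 9
stmt 3: y := y - y  -- replace 1 occurrence(s) of y with (y - y)
  => ( y - y ) == 9
stmt 2: y := x * y  -- replace 2 occurrence(s) of y with (x * y)
  => ( ( x * y ) - ( x * y ) ) == 9
stmt 1: z := 2 - 9  -- replace 0 occurrence(s) of z with (2 - 9)
  => ( ( x * y ) - ( x * y ) ) == 9

Answer: ( ( x * y ) - ( x * y ) ) == 9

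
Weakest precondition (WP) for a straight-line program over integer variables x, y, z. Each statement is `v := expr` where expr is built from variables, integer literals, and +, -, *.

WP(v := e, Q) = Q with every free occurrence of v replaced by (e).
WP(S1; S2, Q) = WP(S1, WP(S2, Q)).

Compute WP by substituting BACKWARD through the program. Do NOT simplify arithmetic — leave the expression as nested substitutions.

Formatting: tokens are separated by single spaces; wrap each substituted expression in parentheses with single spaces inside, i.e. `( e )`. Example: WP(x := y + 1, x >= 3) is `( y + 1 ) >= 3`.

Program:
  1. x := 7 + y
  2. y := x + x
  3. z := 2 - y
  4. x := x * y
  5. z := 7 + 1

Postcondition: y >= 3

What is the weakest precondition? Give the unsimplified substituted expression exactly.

post: y >= 3
stmt 5: z := 7 + 1  -- replace 0 occurrence(s) of z with (7 + 1)
  => y >= 3
stmt 4: x := x * y  -- replace 0 occurrence(s) of x with (x * y)
  => y >= 3
stmt 3: z := 2 - y  -- replace 0 occurrence(s) of z with (2 - y)
  => y >= 3
stmt 2: y := x + x  -- replace 1 occurrence(s) of y with (x + x)
  => ( x + x ) >= 3
stmt 1: x := 7 + y  -- replace 2 occurrence(s) of x with (7 + y)
  => ( ( 7 + y ) + ( 7 + y ) ) >= 3

Answer: ( ( 7 + y ) + ( 7 + y ) ) >= 3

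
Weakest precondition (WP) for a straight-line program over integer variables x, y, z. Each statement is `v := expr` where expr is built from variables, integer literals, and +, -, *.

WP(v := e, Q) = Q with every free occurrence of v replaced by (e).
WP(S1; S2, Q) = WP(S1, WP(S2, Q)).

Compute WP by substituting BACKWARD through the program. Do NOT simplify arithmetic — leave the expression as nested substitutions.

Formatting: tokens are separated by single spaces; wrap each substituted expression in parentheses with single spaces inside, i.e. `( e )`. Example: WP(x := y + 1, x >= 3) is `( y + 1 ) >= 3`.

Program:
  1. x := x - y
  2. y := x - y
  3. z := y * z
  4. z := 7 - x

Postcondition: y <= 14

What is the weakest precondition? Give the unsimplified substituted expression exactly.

Answer: ( ( x - y ) - y ) <= 14

Derivation:
post: y <= 14
stmt 4: z := 7 - x  -- replace 0 occurrence(s) of z with (7 - x)
  => y <= 14
stmt 3: z := y * z  -- replace 0 occurrence(s) of z with (y * z)
  => y <= 14
stmt 2: y := x - y  -- replace 1 occurrence(s) of y with (x - y)
  => ( x - y ) <= 14
stmt 1: x := x - y  -- replace 1 occurrence(s) of x with (x - y)
  => ( ( x - y ) - y ) <= 14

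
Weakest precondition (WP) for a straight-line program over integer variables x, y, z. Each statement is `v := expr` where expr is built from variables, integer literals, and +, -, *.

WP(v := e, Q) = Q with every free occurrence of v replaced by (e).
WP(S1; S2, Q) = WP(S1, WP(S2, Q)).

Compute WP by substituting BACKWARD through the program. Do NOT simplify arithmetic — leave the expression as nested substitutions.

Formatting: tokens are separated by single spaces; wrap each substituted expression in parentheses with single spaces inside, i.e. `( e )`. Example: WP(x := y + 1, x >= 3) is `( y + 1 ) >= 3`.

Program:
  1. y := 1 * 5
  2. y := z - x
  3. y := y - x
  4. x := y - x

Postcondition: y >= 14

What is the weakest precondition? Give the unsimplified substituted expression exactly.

post: y >= 14
stmt 4: x := y - x  -- replace 0 occurrence(s) of x with (y - x)
  => y >= 14
stmt 3: y := y - x  -- replace 1 occurrence(s) of y with (y - x)
  => ( y - x ) >= 14
stmt 2: y := z - x  -- replace 1 occurrence(s) of y with (z - x)
  => ( ( z - x ) - x ) >= 14
stmt 1: y := 1 * 5  -- replace 0 occurrence(s) of y with (1 * 5)
  => ( ( z - x ) - x ) >= 14

Answer: ( ( z - x ) - x ) >= 14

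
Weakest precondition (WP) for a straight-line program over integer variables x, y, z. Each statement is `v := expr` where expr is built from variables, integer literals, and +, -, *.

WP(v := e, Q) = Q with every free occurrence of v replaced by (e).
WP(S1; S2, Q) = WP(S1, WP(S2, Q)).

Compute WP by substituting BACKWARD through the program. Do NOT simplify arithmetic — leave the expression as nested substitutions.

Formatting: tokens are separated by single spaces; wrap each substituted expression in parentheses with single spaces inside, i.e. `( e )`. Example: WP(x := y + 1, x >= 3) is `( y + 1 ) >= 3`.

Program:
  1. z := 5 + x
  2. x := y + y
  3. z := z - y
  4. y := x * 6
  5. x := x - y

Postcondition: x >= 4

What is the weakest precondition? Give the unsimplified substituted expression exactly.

post: x >= 4
stmt 5: x := x - y  -- replace 1 occurrence(s) of x with (x - y)
  => ( x - y ) >= 4
stmt 4: y := x * 6  -- replace 1 occurrence(s) of y with (x * 6)
  => ( x - ( x * 6 ) ) >= 4
stmt 3: z := z - y  -- replace 0 occurrence(s) of z with (z - y)
  => ( x - ( x * 6 ) ) >= 4
stmt 2: x := y + y  -- replace 2 occurrence(s) of x with (y + y)
  => ( ( y + y ) - ( ( y + y ) * 6 ) ) >= 4
stmt 1: z := 5 + x  -- replace 0 occurrence(s) of z with (5 + x)
  => ( ( y + y ) - ( ( y + y ) * 6 ) ) >= 4

Answer: ( ( y + y ) - ( ( y + y ) * 6 ) ) >= 4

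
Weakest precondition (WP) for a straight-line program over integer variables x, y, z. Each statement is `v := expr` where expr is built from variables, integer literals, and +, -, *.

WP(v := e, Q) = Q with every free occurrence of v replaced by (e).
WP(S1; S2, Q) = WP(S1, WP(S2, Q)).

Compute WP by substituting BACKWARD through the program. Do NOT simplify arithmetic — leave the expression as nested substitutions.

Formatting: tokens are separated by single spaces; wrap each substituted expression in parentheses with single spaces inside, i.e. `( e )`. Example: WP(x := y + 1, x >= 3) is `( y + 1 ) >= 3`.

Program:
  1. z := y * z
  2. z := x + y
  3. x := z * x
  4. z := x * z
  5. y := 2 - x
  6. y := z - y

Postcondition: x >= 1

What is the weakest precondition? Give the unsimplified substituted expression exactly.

Answer: ( ( x + y ) * x ) >= 1

Derivation:
post: x >= 1
stmt 6: y := z - y  -- replace 0 occurrence(s) of y with (z - y)
  => x >= 1
stmt 5: y := 2 - x  -- replace 0 occurrence(s) of y with (2 - x)
  => x >= 1
stmt 4: z := x * z  -- replace 0 occurrence(s) of z with (x * z)
  => x >= 1
stmt 3: x := z * x  -- replace 1 occurrence(s) of x with (z * x)
  => ( z * x ) >= 1
stmt 2: z := x + y  -- replace 1 occurrence(s) of z with (x + y)
  => ( ( x + y ) * x ) >= 1
stmt 1: z := y * z  -- replace 0 occurrence(s) of z with (y * z)
  => ( ( x + y ) * x ) >= 1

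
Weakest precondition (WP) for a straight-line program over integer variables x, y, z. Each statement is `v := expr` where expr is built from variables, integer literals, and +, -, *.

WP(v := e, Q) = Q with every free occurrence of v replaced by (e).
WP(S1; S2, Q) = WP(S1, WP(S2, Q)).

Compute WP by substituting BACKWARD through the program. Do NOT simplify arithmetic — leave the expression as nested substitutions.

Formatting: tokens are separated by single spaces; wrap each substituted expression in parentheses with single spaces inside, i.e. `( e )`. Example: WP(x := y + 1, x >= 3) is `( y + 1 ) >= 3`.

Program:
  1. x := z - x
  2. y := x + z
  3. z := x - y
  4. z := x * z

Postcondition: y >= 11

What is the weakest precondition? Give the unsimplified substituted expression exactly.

Answer: ( ( z - x ) + z ) >= 11

Derivation:
post: y >= 11
stmt 4: z := x * z  -- replace 0 occurrence(s) of z with (x * z)
  => y >= 11
stmt 3: z := x - y  -- replace 0 occurrence(s) of z with (x - y)
  => y >= 11
stmt 2: y := x + z  -- replace 1 occurrence(s) of y with (x + z)
  => ( x + z ) >= 11
stmt 1: x := z - x  -- replace 1 occurrence(s) of x with (z - x)
  => ( ( z - x ) + z ) >= 11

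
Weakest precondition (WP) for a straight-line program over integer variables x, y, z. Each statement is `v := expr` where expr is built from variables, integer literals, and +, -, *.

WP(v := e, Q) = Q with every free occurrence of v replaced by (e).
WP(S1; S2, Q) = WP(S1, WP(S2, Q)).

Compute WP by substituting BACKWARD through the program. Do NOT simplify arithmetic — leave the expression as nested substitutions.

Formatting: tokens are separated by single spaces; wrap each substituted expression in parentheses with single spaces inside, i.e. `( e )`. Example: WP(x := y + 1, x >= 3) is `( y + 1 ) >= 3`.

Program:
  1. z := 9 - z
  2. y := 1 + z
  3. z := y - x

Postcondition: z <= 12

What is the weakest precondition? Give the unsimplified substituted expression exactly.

post: z <= 12
stmt 3: z := y - x  -- replace 1 occurrence(s) of z with (y - x)
  => ( y - x ) <= 12
stmt 2: y := 1 + z  -- replace 1 occurrence(s) of y with (1 + z)
  => ( ( 1 + z ) - x ) <= 12
stmt 1: z := 9 - z  -- replace 1 occurrence(s) of z with (9 - z)
  => ( ( 1 + ( 9 - z ) ) - x ) <= 12

Answer: ( ( 1 + ( 9 - z ) ) - x ) <= 12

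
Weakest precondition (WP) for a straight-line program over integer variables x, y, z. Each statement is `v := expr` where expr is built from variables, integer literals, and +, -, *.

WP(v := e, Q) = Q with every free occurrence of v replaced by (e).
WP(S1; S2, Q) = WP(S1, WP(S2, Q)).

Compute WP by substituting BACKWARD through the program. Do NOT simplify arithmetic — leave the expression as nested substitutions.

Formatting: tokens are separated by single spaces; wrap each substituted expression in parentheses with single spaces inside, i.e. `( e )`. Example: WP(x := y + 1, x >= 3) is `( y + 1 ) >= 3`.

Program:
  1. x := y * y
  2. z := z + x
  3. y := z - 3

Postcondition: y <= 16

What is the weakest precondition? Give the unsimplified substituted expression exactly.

Answer: ( ( z + ( y * y ) ) - 3 ) <= 16

Derivation:
post: y <= 16
stmt 3: y := z - 3  -- replace 1 occurrence(s) of y with (z - 3)
  => ( z - 3 ) <= 16
stmt 2: z := z + x  -- replace 1 occurrence(s) of z with (z + x)
  => ( ( z + x ) - 3 ) <= 16
stmt 1: x := y * y  -- replace 1 occurrence(s) of x with (y * y)
  => ( ( z + ( y * y ) ) - 3 ) <= 16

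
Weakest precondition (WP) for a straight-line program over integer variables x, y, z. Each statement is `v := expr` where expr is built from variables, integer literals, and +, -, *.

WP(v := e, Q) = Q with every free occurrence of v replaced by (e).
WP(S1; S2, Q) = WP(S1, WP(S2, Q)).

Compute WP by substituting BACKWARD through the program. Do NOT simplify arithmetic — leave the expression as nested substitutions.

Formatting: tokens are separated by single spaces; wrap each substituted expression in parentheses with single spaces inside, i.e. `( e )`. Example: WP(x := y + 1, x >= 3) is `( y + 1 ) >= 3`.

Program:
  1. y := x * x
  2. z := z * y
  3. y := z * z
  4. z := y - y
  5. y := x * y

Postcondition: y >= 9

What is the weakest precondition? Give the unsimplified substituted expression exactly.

post: y >= 9
stmt 5: y := x * y  -- replace 1 occurrence(s) of y with (x * y)
  => ( x * y ) >= 9
stmt 4: z := y - y  -- replace 0 occurrence(s) of z with (y - y)
  => ( x * y ) >= 9
stmt 3: y := z * z  -- replace 1 occurrence(s) of y with (z * z)
  => ( x * ( z * z ) ) >= 9
stmt 2: z := z * y  -- replace 2 occurrence(s) of z with (z * y)
  => ( x * ( ( z * y ) * ( z * y ) ) ) >= 9
stmt 1: y := x * x  -- replace 2 occurrence(s) of y with (x * x)
  => ( x * ( ( z * ( x * x ) ) * ( z * ( x * x ) ) ) ) >= 9

Answer: ( x * ( ( z * ( x * x ) ) * ( z * ( x * x ) ) ) ) >= 9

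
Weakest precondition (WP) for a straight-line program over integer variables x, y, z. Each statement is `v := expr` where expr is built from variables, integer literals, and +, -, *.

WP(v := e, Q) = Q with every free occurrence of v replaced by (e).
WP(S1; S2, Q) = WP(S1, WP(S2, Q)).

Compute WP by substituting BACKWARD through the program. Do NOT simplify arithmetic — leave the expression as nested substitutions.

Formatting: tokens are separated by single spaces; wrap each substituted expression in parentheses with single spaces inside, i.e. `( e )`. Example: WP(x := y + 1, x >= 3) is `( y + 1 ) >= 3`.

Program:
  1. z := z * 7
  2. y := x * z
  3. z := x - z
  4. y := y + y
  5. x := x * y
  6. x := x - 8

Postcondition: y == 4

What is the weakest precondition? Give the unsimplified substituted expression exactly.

post: y == 4
stmt 6: x := x - 8  -- replace 0 occurrence(s) of x with (x - 8)
  => y == 4
stmt 5: x := x * y  -- replace 0 occurrence(s) of x with (x * y)
  => y == 4
stmt 4: y := y + y  -- replace 1 occurrence(s) of y with (y + y)
  => ( y + y ) == 4
stmt 3: z := x - z  -- replace 0 occurrence(s) of z with (x - z)
  => ( y + y ) == 4
stmt 2: y := x * z  -- replace 2 occurrence(s) of y with (x * z)
  => ( ( x * z ) + ( x * z ) ) == 4
stmt 1: z := z * 7  -- replace 2 occurrence(s) of z with (z * 7)
  => ( ( x * ( z * 7 ) ) + ( x * ( z * 7 ) ) ) == 4

Answer: ( ( x * ( z * 7 ) ) + ( x * ( z * 7 ) ) ) == 4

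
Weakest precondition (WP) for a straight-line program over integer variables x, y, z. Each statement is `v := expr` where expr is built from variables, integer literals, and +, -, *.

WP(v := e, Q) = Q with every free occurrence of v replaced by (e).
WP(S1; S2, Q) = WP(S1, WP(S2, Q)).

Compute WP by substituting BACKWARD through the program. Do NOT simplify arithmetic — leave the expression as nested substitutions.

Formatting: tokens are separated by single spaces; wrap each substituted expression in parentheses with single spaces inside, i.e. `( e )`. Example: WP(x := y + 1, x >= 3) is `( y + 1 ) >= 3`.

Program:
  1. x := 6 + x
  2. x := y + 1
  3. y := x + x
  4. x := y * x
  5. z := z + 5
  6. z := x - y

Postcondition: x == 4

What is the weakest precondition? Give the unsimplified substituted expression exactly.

post: x == 4
stmt 6: z := x - y  -- replace 0 occurrence(s) of z with (x - y)
  => x == 4
stmt 5: z := z + 5  -- replace 0 occurrence(s) of z with (z + 5)
  => x == 4
stmt 4: x := y * x  -- replace 1 occurrence(s) of x with (y * x)
  => ( y * x ) == 4
stmt 3: y := x + x  -- replace 1 occurrence(s) of y with (x + x)
  => ( ( x + x ) * x ) == 4
stmt 2: x := y + 1  -- replace 3 occurrence(s) of x with (y + 1)
  => ( ( ( y + 1 ) + ( y + 1 ) ) * ( y + 1 ) ) == 4
stmt 1: x := 6 + x  -- replace 0 occurrence(s) of x with (6 + x)
  => ( ( ( y + 1 ) + ( y + 1 ) ) * ( y + 1 ) ) == 4

Answer: ( ( ( y + 1 ) + ( y + 1 ) ) * ( y + 1 ) ) == 4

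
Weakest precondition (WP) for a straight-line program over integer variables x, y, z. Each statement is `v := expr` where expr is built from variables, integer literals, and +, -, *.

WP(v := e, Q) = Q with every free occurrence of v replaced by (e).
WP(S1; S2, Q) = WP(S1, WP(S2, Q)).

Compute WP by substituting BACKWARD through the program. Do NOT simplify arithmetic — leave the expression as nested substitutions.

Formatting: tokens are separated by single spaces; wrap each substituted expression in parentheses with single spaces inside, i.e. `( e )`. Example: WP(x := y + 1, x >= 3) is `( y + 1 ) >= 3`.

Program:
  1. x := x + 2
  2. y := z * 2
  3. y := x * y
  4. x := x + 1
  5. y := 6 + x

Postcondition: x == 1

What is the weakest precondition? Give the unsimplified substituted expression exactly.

post: x == 1
stmt 5: y := 6 + x  -- replace 0 occurrence(s) of y with (6 + x)
  => x == 1
stmt 4: x := x + 1  -- replace 1 occurrence(s) of x with (x + 1)
  => ( x + 1 ) == 1
stmt 3: y := x * y  -- replace 0 occurrence(s) of y with (x * y)
  => ( x + 1 ) == 1
stmt 2: y := z * 2  -- replace 0 occurrence(s) of y with (z * 2)
  => ( x + 1 ) == 1
stmt 1: x := x + 2  -- replace 1 occurrence(s) of x with (x + 2)
  => ( ( x + 2 ) + 1 ) == 1

Answer: ( ( x + 2 ) + 1 ) == 1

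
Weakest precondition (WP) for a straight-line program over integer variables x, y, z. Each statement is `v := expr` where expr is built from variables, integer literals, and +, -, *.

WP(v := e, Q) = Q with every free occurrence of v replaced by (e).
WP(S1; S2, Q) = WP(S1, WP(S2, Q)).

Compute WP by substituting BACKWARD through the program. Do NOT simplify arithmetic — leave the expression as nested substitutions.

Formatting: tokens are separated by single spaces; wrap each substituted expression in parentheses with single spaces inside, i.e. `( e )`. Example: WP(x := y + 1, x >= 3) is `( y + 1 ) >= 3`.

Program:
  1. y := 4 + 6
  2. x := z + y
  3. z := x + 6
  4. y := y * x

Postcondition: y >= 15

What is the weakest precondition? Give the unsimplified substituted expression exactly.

Answer: ( ( 4 + 6 ) * ( z + ( 4 + 6 ) ) ) >= 15

Derivation:
post: y >= 15
stmt 4: y := y * x  -- replace 1 occurrence(s) of y with (y * x)
  => ( y * x ) >= 15
stmt 3: z := x + 6  -- replace 0 occurrence(s) of z with (x + 6)
  => ( y * x ) >= 15
stmt 2: x := z + y  -- replace 1 occurrence(s) of x with (z + y)
  => ( y * ( z + y ) ) >= 15
stmt 1: y := 4 + 6  -- replace 2 occurrence(s) of y with (4 + 6)
  => ( ( 4 + 6 ) * ( z + ( 4 + 6 ) ) ) >= 15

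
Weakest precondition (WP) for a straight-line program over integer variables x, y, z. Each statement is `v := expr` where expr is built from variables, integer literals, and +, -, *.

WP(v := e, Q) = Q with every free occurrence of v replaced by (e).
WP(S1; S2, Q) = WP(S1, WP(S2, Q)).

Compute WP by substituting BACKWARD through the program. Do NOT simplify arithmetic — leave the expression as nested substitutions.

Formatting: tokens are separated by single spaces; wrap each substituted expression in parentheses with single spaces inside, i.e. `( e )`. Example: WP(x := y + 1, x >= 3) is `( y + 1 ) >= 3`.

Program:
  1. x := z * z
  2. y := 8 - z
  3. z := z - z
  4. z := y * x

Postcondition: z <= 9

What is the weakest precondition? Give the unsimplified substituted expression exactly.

Answer: ( ( 8 - z ) * ( z * z ) ) <= 9

Derivation:
post: z <= 9
stmt 4: z := y * x  -- replace 1 occurrence(s) of z with (y * x)
  => ( y * x ) <= 9
stmt 3: z := z - z  -- replace 0 occurrence(s) of z with (z - z)
  => ( y * x ) <= 9
stmt 2: y := 8 - z  -- replace 1 occurrence(s) of y with (8 - z)
  => ( ( 8 - z ) * x ) <= 9
stmt 1: x := z * z  -- replace 1 occurrence(s) of x with (z * z)
  => ( ( 8 - z ) * ( z * z ) ) <= 9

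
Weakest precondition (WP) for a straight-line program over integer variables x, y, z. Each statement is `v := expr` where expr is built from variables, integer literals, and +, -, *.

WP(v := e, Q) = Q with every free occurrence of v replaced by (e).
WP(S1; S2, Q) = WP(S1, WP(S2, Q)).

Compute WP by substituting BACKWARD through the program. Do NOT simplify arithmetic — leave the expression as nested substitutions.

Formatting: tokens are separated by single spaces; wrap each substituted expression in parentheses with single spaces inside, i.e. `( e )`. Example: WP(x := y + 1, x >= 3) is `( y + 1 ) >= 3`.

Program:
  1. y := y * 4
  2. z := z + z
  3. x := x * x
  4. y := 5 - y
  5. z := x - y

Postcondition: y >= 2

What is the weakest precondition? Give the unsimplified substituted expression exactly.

Answer: ( 5 - ( y * 4 ) ) >= 2

Derivation:
post: y >= 2
stmt 5: z := x - y  -- replace 0 occurrence(s) of z with (x - y)
  => y >= 2
stmt 4: y := 5 - y  -- replace 1 occurrence(s) of y with (5 - y)
  => ( 5 - y ) >= 2
stmt 3: x := x * x  -- replace 0 occurrence(s) of x with (x * x)
  => ( 5 - y ) >= 2
stmt 2: z := z + z  -- replace 0 occurrence(s) of z with (z + z)
  => ( 5 - y ) >= 2
stmt 1: y := y * 4  -- replace 1 occurrence(s) of y with (y * 4)
  => ( 5 - ( y * 4 ) ) >= 2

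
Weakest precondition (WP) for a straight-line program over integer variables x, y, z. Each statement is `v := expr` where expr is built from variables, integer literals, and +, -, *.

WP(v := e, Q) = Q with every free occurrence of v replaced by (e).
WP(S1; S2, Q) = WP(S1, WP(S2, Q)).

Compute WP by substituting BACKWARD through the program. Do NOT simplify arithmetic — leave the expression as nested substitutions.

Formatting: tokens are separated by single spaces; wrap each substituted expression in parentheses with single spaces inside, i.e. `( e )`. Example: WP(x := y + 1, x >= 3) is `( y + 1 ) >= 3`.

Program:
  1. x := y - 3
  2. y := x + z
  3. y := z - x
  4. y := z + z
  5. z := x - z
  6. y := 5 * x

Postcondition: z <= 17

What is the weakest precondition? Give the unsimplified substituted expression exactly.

post: z <= 17
stmt 6: y := 5 * x  -- replace 0 occurrence(s) of y with (5 * x)
  => z <= 17
stmt 5: z := x - z  -- replace 1 occurrence(s) of z with (x - z)
  => ( x - z ) <= 17
stmt 4: y := z + z  -- replace 0 occurrence(s) of y with (z + z)
  => ( x - z ) <= 17
stmt 3: y := z - x  -- replace 0 occurrence(s) of y with (z - x)
  => ( x - z ) <= 17
stmt 2: y := x + z  -- replace 0 occurrence(s) of y with (x + z)
  => ( x - z ) <= 17
stmt 1: x := y - 3  -- replace 1 occurrence(s) of x with (y - 3)
  => ( ( y - 3 ) - z ) <= 17

Answer: ( ( y - 3 ) - z ) <= 17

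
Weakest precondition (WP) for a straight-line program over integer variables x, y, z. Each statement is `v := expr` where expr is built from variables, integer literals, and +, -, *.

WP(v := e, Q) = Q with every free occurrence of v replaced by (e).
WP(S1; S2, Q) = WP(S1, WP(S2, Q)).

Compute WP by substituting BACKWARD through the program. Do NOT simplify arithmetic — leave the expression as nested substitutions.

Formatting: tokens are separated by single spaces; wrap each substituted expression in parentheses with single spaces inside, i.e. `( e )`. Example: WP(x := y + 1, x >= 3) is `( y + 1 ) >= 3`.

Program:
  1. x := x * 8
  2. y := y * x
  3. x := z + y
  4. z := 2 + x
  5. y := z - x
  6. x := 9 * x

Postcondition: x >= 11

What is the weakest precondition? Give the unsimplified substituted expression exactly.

Answer: ( 9 * ( z + ( y * ( x * 8 ) ) ) ) >= 11

Derivation:
post: x >= 11
stmt 6: x := 9 * x  -- replace 1 occurrence(s) of x with (9 * x)
  => ( 9 * x ) >= 11
stmt 5: y := z - x  -- replace 0 occurrence(s) of y with (z - x)
  => ( 9 * x ) >= 11
stmt 4: z := 2 + x  -- replace 0 occurrence(s) of z with (2 + x)
  => ( 9 * x ) >= 11
stmt 3: x := z + y  -- replace 1 occurrence(s) of x with (z + y)
  => ( 9 * ( z + y ) ) >= 11
stmt 2: y := y * x  -- replace 1 occurrence(s) of y with (y * x)
  => ( 9 * ( z + ( y * x ) ) ) >= 11
stmt 1: x := x * 8  -- replace 1 occurrence(s) of x with (x * 8)
  => ( 9 * ( z + ( y * ( x * 8 ) ) ) ) >= 11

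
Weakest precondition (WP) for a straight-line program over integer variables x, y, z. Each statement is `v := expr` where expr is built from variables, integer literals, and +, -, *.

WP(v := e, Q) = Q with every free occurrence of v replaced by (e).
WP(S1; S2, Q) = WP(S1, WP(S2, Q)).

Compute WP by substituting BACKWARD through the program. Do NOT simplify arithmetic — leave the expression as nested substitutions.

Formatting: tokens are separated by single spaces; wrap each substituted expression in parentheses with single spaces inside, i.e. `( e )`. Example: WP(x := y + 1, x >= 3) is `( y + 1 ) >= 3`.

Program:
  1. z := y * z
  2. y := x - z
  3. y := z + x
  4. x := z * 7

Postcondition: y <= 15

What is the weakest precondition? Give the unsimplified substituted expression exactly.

Answer: ( ( y * z ) + x ) <= 15

Derivation:
post: y <= 15
stmt 4: x := z * 7  -- replace 0 occurrence(s) of x with (z * 7)
  => y <= 15
stmt 3: y := z + x  -- replace 1 occurrence(s) of y with (z + x)
  => ( z + x ) <= 15
stmt 2: y := x - z  -- replace 0 occurrence(s) of y with (x - z)
  => ( z + x ) <= 15
stmt 1: z := y * z  -- replace 1 occurrence(s) of z with (y * z)
  => ( ( y * z ) + x ) <= 15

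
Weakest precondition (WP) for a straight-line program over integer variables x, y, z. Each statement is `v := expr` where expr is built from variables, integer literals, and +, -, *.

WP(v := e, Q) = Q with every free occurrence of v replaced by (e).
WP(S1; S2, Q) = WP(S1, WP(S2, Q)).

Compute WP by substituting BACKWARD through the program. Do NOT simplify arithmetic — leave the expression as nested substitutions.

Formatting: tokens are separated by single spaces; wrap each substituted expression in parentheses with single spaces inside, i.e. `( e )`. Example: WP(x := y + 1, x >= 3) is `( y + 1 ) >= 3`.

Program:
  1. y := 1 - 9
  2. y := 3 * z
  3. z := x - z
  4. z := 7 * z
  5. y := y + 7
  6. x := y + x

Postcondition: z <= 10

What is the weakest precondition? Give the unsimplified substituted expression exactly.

post: z <= 10
stmt 6: x := y + x  -- replace 0 occurrence(s) of x with (y + x)
  => z <= 10
stmt 5: y := y + 7  -- replace 0 occurrence(s) of y with (y + 7)
  => z <= 10
stmt 4: z := 7 * z  -- replace 1 occurrence(s) of z with (7 * z)
  => ( 7 * z ) <= 10
stmt 3: z := x - z  -- replace 1 occurrence(s) of z with (x - z)
  => ( 7 * ( x - z ) ) <= 10
stmt 2: y := 3 * z  -- replace 0 occurrence(s) of y with (3 * z)
  => ( 7 * ( x - z ) ) <= 10
stmt 1: y := 1 - 9  -- replace 0 occurrence(s) of y with (1 - 9)
  => ( 7 * ( x - z ) ) <= 10

Answer: ( 7 * ( x - z ) ) <= 10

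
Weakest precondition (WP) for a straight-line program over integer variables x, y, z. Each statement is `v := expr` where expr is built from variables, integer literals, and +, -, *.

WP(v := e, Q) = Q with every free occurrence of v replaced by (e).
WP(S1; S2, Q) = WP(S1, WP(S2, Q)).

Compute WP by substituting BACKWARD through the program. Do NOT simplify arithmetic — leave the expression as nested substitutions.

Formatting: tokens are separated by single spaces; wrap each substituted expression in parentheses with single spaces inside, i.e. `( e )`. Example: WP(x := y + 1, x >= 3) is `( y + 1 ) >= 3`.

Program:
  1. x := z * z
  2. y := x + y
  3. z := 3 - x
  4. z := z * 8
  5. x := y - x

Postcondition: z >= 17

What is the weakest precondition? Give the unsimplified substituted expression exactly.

Answer: ( ( 3 - ( z * z ) ) * 8 ) >= 17

Derivation:
post: z >= 17
stmt 5: x := y - x  -- replace 0 occurrence(s) of x with (y - x)
  => z >= 17
stmt 4: z := z * 8  -- replace 1 occurrence(s) of z with (z * 8)
  => ( z * 8 ) >= 17
stmt 3: z := 3 - x  -- replace 1 occurrence(s) of z with (3 - x)
  => ( ( 3 - x ) * 8 ) >= 17
stmt 2: y := x + y  -- replace 0 occurrence(s) of y with (x + y)
  => ( ( 3 - x ) * 8 ) >= 17
stmt 1: x := z * z  -- replace 1 occurrence(s) of x with (z * z)
  => ( ( 3 - ( z * z ) ) * 8 ) >= 17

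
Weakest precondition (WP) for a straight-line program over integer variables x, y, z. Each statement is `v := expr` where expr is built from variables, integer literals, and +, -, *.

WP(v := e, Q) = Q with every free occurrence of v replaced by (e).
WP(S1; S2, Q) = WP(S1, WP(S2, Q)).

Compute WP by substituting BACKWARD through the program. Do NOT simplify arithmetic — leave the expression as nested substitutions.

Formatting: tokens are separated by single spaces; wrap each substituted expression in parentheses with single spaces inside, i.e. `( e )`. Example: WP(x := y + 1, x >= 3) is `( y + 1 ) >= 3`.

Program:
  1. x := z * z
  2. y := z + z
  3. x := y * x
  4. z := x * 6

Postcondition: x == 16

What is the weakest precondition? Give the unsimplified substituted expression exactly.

Answer: ( ( z + z ) * ( z * z ) ) == 16

Derivation:
post: x == 16
stmt 4: z := x * 6  -- replace 0 occurrence(s) of z with (x * 6)
  => x == 16
stmt 3: x := y * x  -- replace 1 occurrence(s) of x with (y * x)
  => ( y * x ) == 16
stmt 2: y := z + z  -- replace 1 occurrence(s) of y with (z + z)
  => ( ( z + z ) * x ) == 16
stmt 1: x := z * z  -- replace 1 occurrence(s) of x with (z * z)
  => ( ( z + z ) * ( z * z ) ) == 16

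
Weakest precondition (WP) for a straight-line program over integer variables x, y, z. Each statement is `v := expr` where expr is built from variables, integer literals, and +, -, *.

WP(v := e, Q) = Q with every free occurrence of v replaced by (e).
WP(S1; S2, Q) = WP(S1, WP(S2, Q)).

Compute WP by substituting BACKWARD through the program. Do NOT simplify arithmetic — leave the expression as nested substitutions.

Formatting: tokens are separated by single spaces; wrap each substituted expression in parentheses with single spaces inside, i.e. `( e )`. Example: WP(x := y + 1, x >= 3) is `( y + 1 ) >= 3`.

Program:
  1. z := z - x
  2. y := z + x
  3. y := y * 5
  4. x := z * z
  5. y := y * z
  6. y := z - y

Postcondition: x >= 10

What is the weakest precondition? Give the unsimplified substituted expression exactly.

post: x >= 10
stmt 6: y := z - y  -- replace 0 occurrence(s) of y with (z - y)
  => x >= 10
stmt 5: y := y * z  -- replace 0 occurrence(s) of y with (y * z)
  => x >= 10
stmt 4: x := z * z  -- replace 1 occurrence(s) of x with (z * z)
  => ( z * z ) >= 10
stmt 3: y := y * 5  -- replace 0 occurrence(s) of y with (y * 5)
  => ( z * z ) >= 10
stmt 2: y := z + x  -- replace 0 occurrence(s) of y with (z + x)
  => ( z * z ) >= 10
stmt 1: z := z - x  -- replace 2 occurrence(s) of z with (z - x)
  => ( ( z - x ) * ( z - x ) ) >= 10

Answer: ( ( z - x ) * ( z - x ) ) >= 10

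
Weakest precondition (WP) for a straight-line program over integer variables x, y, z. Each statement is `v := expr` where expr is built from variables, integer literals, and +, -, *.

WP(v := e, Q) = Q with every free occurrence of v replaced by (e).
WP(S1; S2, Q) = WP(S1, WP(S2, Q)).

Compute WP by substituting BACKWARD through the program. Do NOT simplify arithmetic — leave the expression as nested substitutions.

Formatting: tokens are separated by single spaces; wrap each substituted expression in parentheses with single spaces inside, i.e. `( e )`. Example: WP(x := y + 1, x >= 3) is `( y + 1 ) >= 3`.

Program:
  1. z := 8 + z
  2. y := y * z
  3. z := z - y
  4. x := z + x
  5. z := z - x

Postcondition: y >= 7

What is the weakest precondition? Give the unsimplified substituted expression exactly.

Answer: ( y * ( 8 + z ) ) >= 7

Derivation:
post: y >= 7
stmt 5: z := z - x  -- replace 0 occurrence(s) of z with (z - x)
  => y >= 7
stmt 4: x := z + x  -- replace 0 occurrence(s) of x with (z + x)
  => y >= 7
stmt 3: z := z - y  -- replace 0 occurrence(s) of z with (z - y)
  => y >= 7
stmt 2: y := y * z  -- replace 1 occurrence(s) of y with (y * z)
  => ( y * z ) >= 7
stmt 1: z := 8 + z  -- replace 1 occurrence(s) of z with (8 + z)
  => ( y * ( 8 + z ) ) >= 7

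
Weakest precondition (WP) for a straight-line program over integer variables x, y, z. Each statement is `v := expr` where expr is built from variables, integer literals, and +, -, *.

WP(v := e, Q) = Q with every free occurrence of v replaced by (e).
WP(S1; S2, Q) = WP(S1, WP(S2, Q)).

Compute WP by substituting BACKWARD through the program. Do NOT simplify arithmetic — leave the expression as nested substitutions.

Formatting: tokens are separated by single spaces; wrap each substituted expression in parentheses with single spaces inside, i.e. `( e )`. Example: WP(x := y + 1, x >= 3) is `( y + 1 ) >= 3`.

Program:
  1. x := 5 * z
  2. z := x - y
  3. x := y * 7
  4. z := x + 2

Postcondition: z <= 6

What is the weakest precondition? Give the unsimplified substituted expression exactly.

post: z <= 6
stmt 4: z := x + 2  -- replace 1 occurrence(s) of z with (x + 2)
  => ( x + 2 ) <= 6
stmt 3: x := y * 7  -- replace 1 occurrence(s) of x with (y * 7)
  => ( ( y * 7 ) + 2 ) <= 6
stmt 2: z := x - y  -- replace 0 occurrence(s) of z with (x - y)
  => ( ( y * 7 ) + 2 ) <= 6
stmt 1: x := 5 * z  -- replace 0 occurrence(s) of x with (5 * z)
  => ( ( y * 7 ) + 2 ) <= 6

Answer: ( ( y * 7 ) + 2 ) <= 6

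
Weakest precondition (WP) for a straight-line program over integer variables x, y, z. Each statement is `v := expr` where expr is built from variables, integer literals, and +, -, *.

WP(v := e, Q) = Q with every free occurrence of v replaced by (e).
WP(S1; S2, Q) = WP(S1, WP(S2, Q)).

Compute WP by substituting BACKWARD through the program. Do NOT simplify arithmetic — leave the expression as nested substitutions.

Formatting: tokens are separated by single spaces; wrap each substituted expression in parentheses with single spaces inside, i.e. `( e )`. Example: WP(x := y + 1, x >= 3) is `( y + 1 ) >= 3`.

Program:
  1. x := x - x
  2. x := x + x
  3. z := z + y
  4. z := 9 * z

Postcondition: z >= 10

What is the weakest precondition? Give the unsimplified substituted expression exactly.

post: z >= 10
stmt 4: z := 9 * z  -- replace 1 occurrence(s) of z with (9 * z)
  => ( 9 * z ) >= 10
stmt 3: z := z + y  -- replace 1 occurrence(s) of z with (z + y)
  => ( 9 * ( z + y ) ) >= 10
stmt 2: x := x + x  -- replace 0 occurrence(s) of x with (x + x)
  => ( 9 * ( z + y ) ) >= 10
stmt 1: x := x - x  -- replace 0 occurrence(s) of x with (x - x)
  => ( 9 * ( z + y ) ) >= 10

Answer: ( 9 * ( z + y ) ) >= 10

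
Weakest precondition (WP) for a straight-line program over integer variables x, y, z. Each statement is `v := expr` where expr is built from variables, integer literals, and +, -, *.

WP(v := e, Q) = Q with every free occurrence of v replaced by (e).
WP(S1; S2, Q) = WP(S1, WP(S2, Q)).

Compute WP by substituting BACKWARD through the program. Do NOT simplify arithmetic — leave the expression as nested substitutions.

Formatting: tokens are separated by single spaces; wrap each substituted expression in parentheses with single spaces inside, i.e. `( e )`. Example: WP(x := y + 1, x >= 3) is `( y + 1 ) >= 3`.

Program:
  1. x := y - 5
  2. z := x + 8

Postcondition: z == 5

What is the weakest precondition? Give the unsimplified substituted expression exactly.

post: z == 5
stmt 2: z := x + 8  -- replace 1 occurrence(s) of z with (x + 8)
  => ( x + 8 ) == 5
stmt 1: x := y - 5  -- replace 1 occurrence(s) of x with (y - 5)
  => ( ( y - 5 ) + 8 ) == 5

Answer: ( ( y - 5 ) + 8 ) == 5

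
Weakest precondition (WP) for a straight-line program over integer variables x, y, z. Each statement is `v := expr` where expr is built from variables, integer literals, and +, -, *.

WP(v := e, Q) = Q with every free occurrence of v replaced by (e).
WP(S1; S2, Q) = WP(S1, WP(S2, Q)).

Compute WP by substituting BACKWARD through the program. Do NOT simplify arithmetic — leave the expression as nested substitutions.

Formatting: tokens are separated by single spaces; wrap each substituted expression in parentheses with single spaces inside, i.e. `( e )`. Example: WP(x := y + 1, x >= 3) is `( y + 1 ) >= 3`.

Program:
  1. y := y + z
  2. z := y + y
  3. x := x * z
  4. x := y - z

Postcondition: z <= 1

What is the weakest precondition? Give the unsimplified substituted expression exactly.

Answer: ( ( y + z ) + ( y + z ) ) <= 1

Derivation:
post: z <= 1
stmt 4: x := y - z  -- replace 0 occurrence(s) of x with (y - z)
  => z <= 1
stmt 3: x := x * z  -- replace 0 occurrence(s) of x with (x * z)
  => z <= 1
stmt 2: z := y + y  -- replace 1 occurrence(s) of z with (y + y)
  => ( y + y ) <= 1
stmt 1: y := y + z  -- replace 2 occurrence(s) of y with (y + z)
  => ( ( y + z ) + ( y + z ) ) <= 1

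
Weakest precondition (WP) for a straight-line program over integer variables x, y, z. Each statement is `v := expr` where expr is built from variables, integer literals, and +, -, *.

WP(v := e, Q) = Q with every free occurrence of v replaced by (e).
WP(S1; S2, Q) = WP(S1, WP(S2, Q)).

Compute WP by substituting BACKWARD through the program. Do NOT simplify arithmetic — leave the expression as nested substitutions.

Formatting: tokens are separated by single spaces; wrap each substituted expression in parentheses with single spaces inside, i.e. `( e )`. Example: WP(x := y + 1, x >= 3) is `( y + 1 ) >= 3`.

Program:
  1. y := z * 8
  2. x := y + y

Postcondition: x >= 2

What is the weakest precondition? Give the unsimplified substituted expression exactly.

post: x >= 2
stmt 2: x := y + y  -- replace 1 occurrence(s) of x with (y + y)
  => ( y + y ) >= 2
stmt 1: y := z * 8  -- replace 2 occurrence(s) of y with (z * 8)
  => ( ( z * 8 ) + ( z * 8 ) ) >= 2

Answer: ( ( z * 8 ) + ( z * 8 ) ) >= 2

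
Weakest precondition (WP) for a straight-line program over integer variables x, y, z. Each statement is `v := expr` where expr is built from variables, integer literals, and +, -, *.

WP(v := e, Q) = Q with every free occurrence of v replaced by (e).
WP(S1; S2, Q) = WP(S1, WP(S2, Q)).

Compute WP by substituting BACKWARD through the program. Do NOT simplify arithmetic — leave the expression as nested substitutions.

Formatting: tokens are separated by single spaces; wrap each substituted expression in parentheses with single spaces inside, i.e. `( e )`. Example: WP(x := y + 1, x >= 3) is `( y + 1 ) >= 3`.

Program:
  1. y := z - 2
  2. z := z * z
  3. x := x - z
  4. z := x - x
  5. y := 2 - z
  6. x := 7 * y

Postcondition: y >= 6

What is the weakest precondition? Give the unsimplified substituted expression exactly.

post: y >= 6
stmt 6: x := 7 * y  -- replace 0 occurrence(s) of x with (7 * y)
  => y >= 6
stmt 5: y := 2 - z  -- replace 1 occurrence(s) of y with (2 - z)
  => ( 2 - z ) >= 6
stmt 4: z := x - x  -- replace 1 occurrence(s) of z with (x - x)
  => ( 2 - ( x - x ) ) >= 6
stmt 3: x := x - z  -- replace 2 occurrence(s) of x with (x - z)
  => ( 2 - ( ( x - z ) - ( x - z ) ) ) >= 6
stmt 2: z := z * z  -- replace 2 occurrence(s) of z with (z * z)
  => ( 2 - ( ( x - ( z * z ) ) - ( x - ( z * z ) ) ) ) >= 6
stmt 1: y := z - 2  -- replace 0 occurrence(s) of y with (z - 2)
  => ( 2 - ( ( x - ( z * z ) ) - ( x - ( z * z ) ) ) ) >= 6

Answer: ( 2 - ( ( x - ( z * z ) ) - ( x - ( z * z ) ) ) ) >= 6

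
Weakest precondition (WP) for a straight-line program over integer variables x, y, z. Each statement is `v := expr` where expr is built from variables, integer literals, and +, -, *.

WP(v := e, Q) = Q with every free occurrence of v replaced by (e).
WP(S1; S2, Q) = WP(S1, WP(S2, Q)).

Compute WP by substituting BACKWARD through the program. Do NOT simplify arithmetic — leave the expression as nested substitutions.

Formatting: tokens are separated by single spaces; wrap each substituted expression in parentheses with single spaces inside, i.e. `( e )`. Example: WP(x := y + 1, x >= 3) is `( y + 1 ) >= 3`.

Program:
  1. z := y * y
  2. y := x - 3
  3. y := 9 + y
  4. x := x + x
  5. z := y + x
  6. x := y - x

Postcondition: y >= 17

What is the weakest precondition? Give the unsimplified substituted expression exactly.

Answer: ( 9 + ( x - 3 ) ) >= 17

Derivation:
post: y >= 17
stmt 6: x := y - x  -- replace 0 occurrence(s) of x with (y - x)
  => y >= 17
stmt 5: z := y + x  -- replace 0 occurrence(s) of z with (y + x)
  => y >= 17
stmt 4: x := x + x  -- replace 0 occurrence(s) of x with (x + x)
  => y >= 17
stmt 3: y := 9 + y  -- replace 1 occurrence(s) of y with (9 + y)
  => ( 9 + y ) >= 17
stmt 2: y := x - 3  -- replace 1 occurrence(s) of y with (x - 3)
  => ( 9 + ( x - 3 ) ) >= 17
stmt 1: z := y * y  -- replace 0 occurrence(s) of z with (y * y)
  => ( 9 + ( x - 3 ) ) >= 17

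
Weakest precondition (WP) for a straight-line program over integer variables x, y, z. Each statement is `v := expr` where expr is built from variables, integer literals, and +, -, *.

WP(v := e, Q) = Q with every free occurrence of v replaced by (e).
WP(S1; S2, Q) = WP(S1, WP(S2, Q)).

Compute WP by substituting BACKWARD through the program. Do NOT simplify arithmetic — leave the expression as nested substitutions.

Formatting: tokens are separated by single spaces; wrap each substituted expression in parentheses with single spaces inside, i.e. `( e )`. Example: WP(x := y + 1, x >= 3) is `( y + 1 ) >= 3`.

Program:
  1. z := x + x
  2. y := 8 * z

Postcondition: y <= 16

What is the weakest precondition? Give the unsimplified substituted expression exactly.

post: y <= 16
stmt 2: y := 8 * z  -- replace 1 occurrence(s) of y with (8 * z)
  => ( 8 * z ) <= 16
stmt 1: z := x + x  -- replace 1 occurrence(s) of z with (x + x)
  => ( 8 * ( x + x ) ) <= 16

Answer: ( 8 * ( x + x ) ) <= 16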